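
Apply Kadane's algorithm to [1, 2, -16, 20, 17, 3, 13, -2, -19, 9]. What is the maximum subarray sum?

Using Kadane's algorithm on [1, 2, -16, 20, 17, 3, 13, -2, -19, 9]:

Scanning through the array:
Position 1 (value 2): max_ending_here = 3, max_so_far = 3
Position 2 (value -16): max_ending_here = -13, max_so_far = 3
Position 3 (value 20): max_ending_here = 20, max_so_far = 20
Position 4 (value 17): max_ending_here = 37, max_so_far = 37
Position 5 (value 3): max_ending_here = 40, max_so_far = 40
Position 6 (value 13): max_ending_here = 53, max_so_far = 53
Position 7 (value -2): max_ending_here = 51, max_so_far = 53
Position 8 (value -19): max_ending_here = 32, max_so_far = 53
Position 9 (value 9): max_ending_here = 41, max_so_far = 53

Maximum subarray: [20, 17, 3, 13]
Maximum sum: 53

The maximum subarray is [20, 17, 3, 13] with sum 53. This subarray runs from index 3 to index 6.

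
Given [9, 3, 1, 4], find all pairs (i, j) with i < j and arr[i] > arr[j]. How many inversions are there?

Finding inversions in [9, 3, 1, 4]:

(0, 1): arr[0]=9 > arr[1]=3
(0, 2): arr[0]=9 > arr[2]=1
(0, 3): arr[0]=9 > arr[3]=4
(1, 2): arr[1]=3 > arr[2]=1

Total inversions: 4

The array has 4 inversion(s): (0,1), (0,2), (0,3), (1,2). Each pair (i,j) satisfies i < j and arr[i] > arr[j].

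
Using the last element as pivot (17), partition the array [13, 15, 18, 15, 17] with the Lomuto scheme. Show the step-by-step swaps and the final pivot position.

Lomuto partition with pivot = 17:

Initial array: [13, 15, 18, 15, 17]

arr[0]=13 <= 17: swap with position 0, array becomes [13, 15, 18, 15, 17]
arr[1]=15 <= 17: swap with position 1, array becomes [13, 15, 18, 15, 17]
arr[2]=18 > 17: no swap
arr[3]=15 <= 17: swap with position 2, array becomes [13, 15, 15, 18, 17]

Place pivot at position 3: [13, 15, 15, 17, 18]
Pivot position: 3

After partitioning with pivot 17, the array becomes [13, 15, 15, 17, 18]. The pivot is placed at index 3. All elements to the left of the pivot are <= 17, and all elements to the right are > 17.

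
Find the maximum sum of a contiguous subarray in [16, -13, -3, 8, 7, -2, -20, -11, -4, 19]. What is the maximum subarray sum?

Using Kadane's algorithm on [16, -13, -3, 8, 7, -2, -20, -11, -4, 19]:

Scanning through the array:
Position 1 (value -13): max_ending_here = 3, max_so_far = 16
Position 2 (value -3): max_ending_here = 0, max_so_far = 16
Position 3 (value 8): max_ending_here = 8, max_so_far = 16
Position 4 (value 7): max_ending_here = 15, max_so_far = 16
Position 5 (value -2): max_ending_here = 13, max_so_far = 16
Position 6 (value -20): max_ending_here = -7, max_so_far = 16
Position 7 (value -11): max_ending_here = -11, max_so_far = 16
Position 8 (value -4): max_ending_here = -4, max_so_far = 16
Position 9 (value 19): max_ending_here = 19, max_so_far = 19

Maximum subarray: [19]
Maximum sum: 19

The maximum subarray is [19] with sum 19. This subarray runs from index 9 to index 9.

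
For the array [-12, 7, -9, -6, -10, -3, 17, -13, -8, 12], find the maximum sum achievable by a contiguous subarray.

Using Kadane's algorithm on [-12, 7, -9, -6, -10, -3, 17, -13, -8, 12]:

Scanning through the array:
Position 1 (value 7): max_ending_here = 7, max_so_far = 7
Position 2 (value -9): max_ending_here = -2, max_so_far = 7
Position 3 (value -6): max_ending_here = -6, max_so_far = 7
Position 4 (value -10): max_ending_here = -10, max_so_far = 7
Position 5 (value -3): max_ending_here = -3, max_so_far = 7
Position 6 (value 17): max_ending_here = 17, max_so_far = 17
Position 7 (value -13): max_ending_here = 4, max_so_far = 17
Position 8 (value -8): max_ending_here = -4, max_so_far = 17
Position 9 (value 12): max_ending_here = 12, max_so_far = 17

Maximum subarray: [17]
Maximum sum: 17

The maximum subarray is [17] with sum 17. This subarray runs from index 6 to index 6.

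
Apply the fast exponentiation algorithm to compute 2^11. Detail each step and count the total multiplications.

Computing 2^11 by squaring (build up from 2^1; each line after the first costs one multiplication):

2^1 = 2
2^2 = (2^1)^2 = 2^2 = 4
2^4 = (2^2)^2 = 4^2 = 16
2^5 = 2 * 2^4 = 2 * 16 = 32
2^10 = (2^5)^2 = 32^2 = 1024
2^11 = 2 * 2^10 = 2 * 1024 = 2048

Result: 2048
Multiplications needed: 5 (5 lines after 2^1)

2^11 = 2048. Using exponentiation by squaring, this requires 5 multiplications. The key idea: if the exponent is even, square the half-power; if odd, multiply by the base once.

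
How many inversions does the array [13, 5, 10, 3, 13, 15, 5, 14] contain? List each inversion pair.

Finding inversions in [13, 5, 10, 3, 13, 15, 5, 14]:

(0, 1): arr[0]=13 > arr[1]=5
(0, 2): arr[0]=13 > arr[2]=10
(0, 3): arr[0]=13 > arr[3]=3
(0, 6): arr[0]=13 > arr[6]=5
(1, 3): arr[1]=5 > arr[3]=3
(2, 3): arr[2]=10 > arr[3]=3
(2, 6): arr[2]=10 > arr[6]=5
(4, 6): arr[4]=13 > arr[6]=5
(5, 6): arr[5]=15 > arr[6]=5
(5, 7): arr[5]=15 > arr[7]=14

Total inversions: 10

The array has 10 inversion(s): (0,1), (0,2), (0,3), (0,6), (1,3), (2,3), (2,6), (4,6), (5,6), (5,7). Each pair (i,j) satisfies i < j and arr[i] > arr[j].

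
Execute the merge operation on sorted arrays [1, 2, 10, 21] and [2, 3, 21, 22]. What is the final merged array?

Merging process:

Compare 1 vs 2: take 1 from left. Merged: [1]
Compare 2 vs 2: take 2 from left. Merged: [1, 2]
Compare 10 vs 2: take 2 from right. Merged: [1, 2, 2]
Compare 10 vs 3: take 3 from right. Merged: [1, 2, 2, 3]
Compare 10 vs 21: take 10 from left. Merged: [1, 2, 2, 3, 10]
Compare 21 vs 21: take 21 from left. Merged: [1, 2, 2, 3, 10, 21]
Append remaining from right: [21, 22]. Merged: [1, 2, 2, 3, 10, 21, 21, 22]

Final merged array: [1, 2, 2, 3, 10, 21, 21, 22]
Total comparisons: 6

The merged array is [1, 2, 2, 3, 10, 21, 21, 22], requiring 6 comparisons. The merge step runs in O(n) time where n is the total number of elements.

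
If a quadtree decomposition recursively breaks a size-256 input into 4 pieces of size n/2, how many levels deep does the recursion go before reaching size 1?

For divide and conquer with division factor 2:

Problem sizes at each level:
Level 0: 256
Level 1: 128
Level 2: 64
Level 3: 32
Level 4: 16
Level 5: 8
Level 6: 4
Level 7: 2
Level 8: 1

The root is level 0 and the size-1 base case is level 8 (the tree spans levels 0 through 8, i.e. 9 levels counting the root), so the depth is the number of divisions: log_2(256) = 8

The recursion tree depth is log_2(256) = 8. At each level, the problem size is divided by 2, so it takes 8 divisions to reduce to a base case of size 1. The algorithm makes 4 recursive calls at each level.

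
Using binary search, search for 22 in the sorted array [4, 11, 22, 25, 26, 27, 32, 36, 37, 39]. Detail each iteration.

Binary search for 22 in [4, 11, 22, 25, 26, 27, 32, 36, 37, 39]:

lo=0, hi=9, mid=4, arr[mid]=26 -> 26 > 22, search left half
lo=0, hi=3, mid=1, arr[mid]=11 -> 11 < 22, search right half
lo=2, hi=3, mid=2, arr[mid]=22 -> Found target at index 2!

Binary search finds 22 at index 2 after 3 comparisons. The search repeatedly halves the search space by comparing with the middle element.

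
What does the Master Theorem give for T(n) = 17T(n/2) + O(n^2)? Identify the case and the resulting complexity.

Master Theorem for T(n) = 17T(n/2) + O(n^2):

a = 17, b = 2, c = 2
log_b(a) = log_2(17) = 4.0875

Case 1: c = 2 < log_2(17) = 4.0875
T(n) = O(n^(log_2 17))

For T(n) = 17T(n/2) + O(n^2): log_2(17) = 4.0875. This is Case 1 of the Master Theorem (c < log_b(a), work dominated by leaves), giving O(n^(log_2 17)).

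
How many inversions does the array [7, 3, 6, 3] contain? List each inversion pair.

Finding inversions in [7, 3, 6, 3]:

(0, 1): arr[0]=7 > arr[1]=3
(0, 2): arr[0]=7 > arr[2]=6
(0, 3): arr[0]=7 > arr[3]=3
(2, 3): arr[2]=6 > arr[3]=3

Total inversions: 4

The array has 4 inversion(s): (0,1), (0,2), (0,3), (2,3). Each pair (i,j) satisfies i < j and arr[i] > arr[j].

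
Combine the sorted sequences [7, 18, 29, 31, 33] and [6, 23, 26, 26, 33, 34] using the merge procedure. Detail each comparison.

Merging process:

Compare 7 vs 6: take 6 from right. Merged: [6]
Compare 7 vs 23: take 7 from left. Merged: [6, 7]
Compare 18 vs 23: take 18 from left. Merged: [6, 7, 18]
Compare 29 vs 23: take 23 from right. Merged: [6, 7, 18, 23]
Compare 29 vs 26: take 26 from right. Merged: [6, 7, 18, 23, 26]
Compare 29 vs 26: take 26 from right. Merged: [6, 7, 18, 23, 26, 26]
Compare 29 vs 33: take 29 from left. Merged: [6, 7, 18, 23, 26, 26, 29]
Compare 31 vs 33: take 31 from left. Merged: [6, 7, 18, 23, 26, 26, 29, 31]
Compare 33 vs 33: take 33 from left. Merged: [6, 7, 18, 23, 26, 26, 29, 31, 33]
Append remaining from right: [33, 34]. Merged: [6, 7, 18, 23, 26, 26, 29, 31, 33, 33, 34]

Final merged array: [6, 7, 18, 23, 26, 26, 29, 31, 33, 33, 34]
Total comparisons: 9

The merged array is [6, 7, 18, 23, 26, 26, 29, 31, 33, 33, 34], requiring 9 comparisons. The merge step runs in O(n) time where n is the total number of elements.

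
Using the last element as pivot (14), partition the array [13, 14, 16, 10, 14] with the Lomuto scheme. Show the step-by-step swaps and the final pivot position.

Lomuto partition with pivot = 14:

Initial array: [13, 14, 16, 10, 14]

arr[0]=13 <= 14: swap with position 0, array becomes [13, 14, 16, 10, 14]
arr[1]=14 <= 14: swap with position 1, array becomes [13, 14, 16, 10, 14]
arr[2]=16 > 14: no swap
arr[3]=10 <= 14: swap with position 2, array becomes [13, 14, 10, 16, 14]

Place pivot at position 3: [13, 14, 10, 14, 16]
Pivot position: 3

After partitioning with pivot 14, the array becomes [13, 14, 10, 14, 16]. The pivot is placed at index 3. All elements to the left of the pivot are <= 14, and all elements to the right are > 14.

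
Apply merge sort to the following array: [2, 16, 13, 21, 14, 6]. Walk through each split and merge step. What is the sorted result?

Merge sort trace:

Split: [2, 16, 13, 21, 14, 6] -> [2, 16, 13] and [21, 14, 6]
  Split: [2, 16, 13] -> [2] and [16, 13]
    Split: [16, 13] -> [16] and [13]
    Merge: [16] + [13] -> [13, 16]
  Merge: [2] + [13, 16] -> [2, 13, 16]
  Split: [21, 14, 6] -> [21] and [14, 6]
    Split: [14, 6] -> [14] and [6]
    Merge: [14] + [6] -> [6, 14]
  Merge: [21] + [6, 14] -> [6, 14, 21]
Merge: [2, 13, 16] + [6, 14, 21] -> [2, 6, 13, 14, 16, 21]

Final sorted array: [2, 6, 13, 14, 16, 21]

The merge sort proceeds by recursively splitting the array and merging sorted halves.
After all merges, the sorted array is [2, 6, 13, 14, 16, 21].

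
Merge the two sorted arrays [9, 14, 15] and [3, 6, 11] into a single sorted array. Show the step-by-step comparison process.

Merging process:

Compare 9 vs 3: take 3 from right. Merged: [3]
Compare 9 vs 6: take 6 from right. Merged: [3, 6]
Compare 9 vs 11: take 9 from left. Merged: [3, 6, 9]
Compare 14 vs 11: take 11 from right. Merged: [3, 6, 9, 11]
Append remaining from left: [14, 15]. Merged: [3, 6, 9, 11, 14, 15]

Final merged array: [3, 6, 9, 11, 14, 15]
Total comparisons: 4

The merged array is [3, 6, 9, 11, 14, 15], requiring 4 comparisons. The merge step runs in O(n) time where n is the total number of elements.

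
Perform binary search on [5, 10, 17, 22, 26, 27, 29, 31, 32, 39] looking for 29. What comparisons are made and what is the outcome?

Binary search for 29 in [5, 10, 17, 22, 26, 27, 29, 31, 32, 39]:

lo=0, hi=9, mid=4, arr[mid]=26 -> 26 < 29, search right half
lo=5, hi=9, mid=7, arr[mid]=31 -> 31 > 29, search left half
lo=5, hi=6, mid=5, arr[mid]=27 -> 27 < 29, search right half
lo=6, hi=6, mid=6, arr[mid]=29 -> Found target at index 6!

Binary search finds 29 at index 6 after 4 comparisons. The search repeatedly halves the search space by comparing with the middle element.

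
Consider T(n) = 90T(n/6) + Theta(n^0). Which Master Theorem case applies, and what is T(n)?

Master Theorem for T(n) = 90T(n/6) + O(n^0):

a = 90, b = 6, c = 0
log_b(a) = log_6(90) = 2.5114

Case 1: c = 0 < log_6(90) = 2.5114
T(n) = O(n^(log_6 90))

For T(n) = 90T(n/6) + O(n^0): log_6(90) = 2.5114. This is Case 1 of the Master Theorem (c < log_b(a), work dominated by leaves), giving O(n^(log_6 90)).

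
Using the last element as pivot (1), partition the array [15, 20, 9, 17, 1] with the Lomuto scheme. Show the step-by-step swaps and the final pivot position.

Lomuto partition with pivot = 1:

Initial array: [15, 20, 9, 17, 1]

arr[0]=15 > 1: no swap
arr[1]=20 > 1: no swap
arr[2]=9 > 1: no swap
arr[3]=17 > 1: no swap

Place pivot at position 0: [1, 20, 9, 17, 15]
Pivot position: 0

After partitioning with pivot 1, the array becomes [1, 20, 9, 17, 15]. The pivot is placed at index 0. All elements to the left of the pivot are <= 1, and all elements to the right are > 1.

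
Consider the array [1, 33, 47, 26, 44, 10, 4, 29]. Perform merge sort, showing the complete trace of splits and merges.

Merge sort trace:

Split: [1, 33, 47, 26, 44, 10, 4, 29] -> [1, 33, 47, 26] and [44, 10, 4, 29]
  Split: [1, 33, 47, 26] -> [1, 33] and [47, 26]
    Split: [1, 33] -> [1] and [33]
    Merge: [1] + [33] -> [1, 33]
    Split: [47, 26] -> [47] and [26]
    Merge: [47] + [26] -> [26, 47]
  Merge: [1, 33] + [26, 47] -> [1, 26, 33, 47]
  Split: [44, 10, 4, 29] -> [44, 10] and [4, 29]
    Split: [44, 10] -> [44] and [10]
    Merge: [44] + [10] -> [10, 44]
    Split: [4, 29] -> [4] and [29]
    Merge: [4] + [29] -> [4, 29]
  Merge: [10, 44] + [4, 29] -> [4, 10, 29, 44]
Merge: [1, 26, 33, 47] + [4, 10, 29, 44] -> [1, 4, 10, 26, 29, 33, 44, 47]

Final sorted array: [1, 4, 10, 26, 29, 33, 44, 47]

The merge sort proceeds by recursively splitting the array and merging sorted halves.
After all merges, the sorted array is [1, 4, 10, 26, 29, 33, 44, 47].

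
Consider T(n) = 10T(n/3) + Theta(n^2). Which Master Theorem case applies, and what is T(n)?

Master Theorem for T(n) = 10T(n/3) + O(n^2):

a = 10, b = 3, c = 2
log_b(a) = log_3(10) = 2.0959

Case 1: c = 2 < log_3(10) = 2.0959
T(n) = O(n^(log_3 10))

For T(n) = 10T(n/3) + O(n^2): log_3(10) = 2.0959. This is Case 1 of the Master Theorem (c < log_b(a), work dominated by leaves), giving O(n^(log_3 10)).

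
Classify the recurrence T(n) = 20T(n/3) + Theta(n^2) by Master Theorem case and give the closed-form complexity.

Master Theorem for T(n) = 20T(n/3) + O(n^2):

a = 20, b = 3, c = 2
log_b(a) = log_3(20) = 2.7268

Case 1: c = 2 < log_3(20) = 2.7268
T(n) = O(n^(log_3 20))

For T(n) = 20T(n/3) + O(n^2): log_3(20) = 2.7268. This is Case 1 of the Master Theorem (c < log_b(a), work dominated by leaves), giving O(n^(log_3 20)).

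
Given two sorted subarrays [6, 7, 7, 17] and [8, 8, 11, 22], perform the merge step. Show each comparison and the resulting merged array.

Merging process:

Compare 6 vs 8: take 6 from left. Merged: [6]
Compare 7 vs 8: take 7 from left. Merged: [6, 7]
Compare 7 vs 8: take 7 from left. Merged: [6, 7, 7]
Compare 17 vs 8: take 8 from right. Merged: [6, 7, 7, 8]
Compare 17 vs 8: take 8 from right. Merged: [6, 7, 7, 8, 8]
Compare 17 vs 11: take 11 from right. Merged: [6, 7, 7, 8, 8, 11]
Compare 17 vs 22: take 17 from left. Merged: [6, 7, 7, 8, 8, 11, 17]
Append remaining from right: [22]. Merged: [6, 7, 7, 8, 8, 11, 17, 22]

Final merged array: [6, 7, 7, 8, 8, 11, 17, 22]
Total comparisons: 7

The merged array is [6, 7, 7, 8, 8, 11, 17, 22], requiring 7 comparisons. The merge step runs in O(n) time where n is the total number of elements.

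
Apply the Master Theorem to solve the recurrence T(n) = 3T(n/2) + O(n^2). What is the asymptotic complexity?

Master Theorem for T(n) = 3T(n/2) + O(n^2):

a = 3, b = 2, c = 2
log_b(a) = log_2(3) = 1.5850

Case 3: c = 2 > log_2(3) = 1.5850
T(n) = O(n^2) = O(n^2)

For T(n) = 3T(n/2) + O(n^2): log_2(3) = 1.5850. This is Case 3 of the Master Theorem (c > log_b(a), work dominated by root), giving O(n^2).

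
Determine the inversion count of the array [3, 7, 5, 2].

Finding inversions in [3, 7, 5, 2]:

(0, 3): arr[0]=3 > arr[3]=2
(1, 2): arr[1]=7 > arr[2]=5
(1, 3): arr[1]=7 > arr[3]=2
(2, 3): arr[2]=5 > arr[3]=2

Total inversions: 4

The array has 4 inversion(s): (0,3), (1,2), (1,3), (2,3). Each pair (i,j) satisfies i < j and arr[i] > arr[j].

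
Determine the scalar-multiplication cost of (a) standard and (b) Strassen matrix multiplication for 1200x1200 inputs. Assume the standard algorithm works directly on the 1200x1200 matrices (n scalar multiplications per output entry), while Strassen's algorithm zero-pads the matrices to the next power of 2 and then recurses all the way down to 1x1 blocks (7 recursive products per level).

Matrix multiplication for 1200x1200 matrices:

Strassen's algorithm requires power-of-2 dimensions. Pad 1200x1200 to 2048x2048 (next power of 2).

Standard algorithm: 1200^3 = 1728000000 multiplications
Strassen's algorithm: 7^(log2(2048)) = 7^11 = 1977326743 multiplications
Difference: 1728000000 - 1977326743 = -249326743 (Strassen uses MORE here due to padding overhead — for small or just-over-power-of-2 n, padding can outweigh the per-level savings)

Standard: 1728000000 multiplications (1200^3). Strassen: 1977326743 multiplications (7^11, after padding to 2048x2048). Strassen reduces 8 recursive multiplications to 7 at each level.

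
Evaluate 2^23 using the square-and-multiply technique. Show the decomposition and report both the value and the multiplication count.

Computing 2^23 by squaring (build up from 2^1; each line after the first costs one multiplication):

2^1 = 2
2^2 = (2^1)^2 = 2^2 = 4
2^4 = (2^2)^2 = 4^2 = 16
2^5 = 2 * 2^4 = 2 * 16 = 32
2^10 = (2^5)^2 = 32^2 = 1024
2^11 = 2 * 2^10 = 2 * 1024 = 2048
2^22 = (2^11)^2 = 2048^2 = 4194304
2^23 = 2 * 2^22 = 2 * 4194304 = 8388608

Result: 8388608
Multiplications needed: 7 (7 lines after 2^1)

2^23 = 8388608. Using exponentiation by squaring, this requires 7 multiplications. The key idea: if the exponent is even, square the half-power; if odd, multiply by the base once.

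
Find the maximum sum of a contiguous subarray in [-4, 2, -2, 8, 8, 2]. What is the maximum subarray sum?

Using Kadane's algorithm on [-4, 2, -2, 8, 8, 2]:

Scanning through the array:
Position 1 (value 2): max_ending_here = 2, max_so_far = 2
Position 2 (value -2): max_ending_here = 0, max_so_far = 2
Position 3 (value 8): max_ending_here = 8, max_so_far = 8
Position 4 (value 8): max_ending_here = 16, max_so_far = 16
Position 5 (value 2): max_ending_here = 18, max_so_far = 18

Maximum subarray: [2, -2, 8, 8, 2]
Maximum sum: 18

The maximum subarray is [2, -2, 8, 8, 2] with sum 18. This subarray runs from index 1 to index 5.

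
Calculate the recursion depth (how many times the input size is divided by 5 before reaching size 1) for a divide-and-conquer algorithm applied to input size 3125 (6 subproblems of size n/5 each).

For divide and conquer with division factor 5:

Problem sizes at each level:
Level 0: 3125
Level 1: 625
Level 2: 125
Level 3: 25
Level 4: 5
Level 5: 1

The root is level 0 and the size-1 base case is level 5 (the tree spans levels 0 through 5, i.e. 6 levels counting the root), so the depth is the number of divisions: log_5(3125) = 5

The recursion tree depth is log_5(3125) = 5. At each level, the problem size is divided by 5, so it takes 5 divisions to reduce to a base case of size 1. The algorithm makes 6 recursive calls at each level.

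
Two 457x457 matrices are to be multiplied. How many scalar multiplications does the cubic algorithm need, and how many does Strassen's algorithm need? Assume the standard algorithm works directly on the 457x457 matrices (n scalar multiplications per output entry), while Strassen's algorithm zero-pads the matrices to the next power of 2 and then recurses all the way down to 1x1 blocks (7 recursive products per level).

Matrix multiplication for 457x457 matrices:

Strassen's algorithm requires power-of-2 dimensions. Pad 457x457 to 512x512 (next power of 2).

Standard algorithm: 457^3 = 95443993 multiplications
Strassen's algorithm: 7^(log2(512)) = 7^9 = 40353607 multiplications
Savings: 95443993 - 40353607 = 55090386 multiplications

Standard: 95443993 multiplications (457^3). Strassen: 40353607 multiplications (7^9, after padding to 512x512). Strassen reduces 8 recursive multiplications to 7 at each level.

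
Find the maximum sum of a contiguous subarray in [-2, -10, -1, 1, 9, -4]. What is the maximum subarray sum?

Using Kadane's algorithm on [-2, -10, -1, 1, 9, -4]:

Scanning through the array:
Position 1 (value -10): max_ending_here = -10, max_so_far = -2
Position 2 (value -1): max_ending_here = -1, max_so_far = -1
Position 3 (value 1): max_ending_here = 1, max_so_far = 1
Position 4 (value 9): max_ending_here = 10, max_so_far = 10
Position 5 (value -4): max_ending_here = 6, max_so_far = 10

Maximum subarray: [1, 9]
Maximum sum: 10

The maximum subarray is [1, 9] with sum 10. This subarray runs from index 3 to index 4.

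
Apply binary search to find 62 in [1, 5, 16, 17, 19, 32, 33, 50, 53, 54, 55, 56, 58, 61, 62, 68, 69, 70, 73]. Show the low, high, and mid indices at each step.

Binary search for 62 in [1, 5, 16, 17, 19, 32, 33, 50, 53, 54, 55, 56, 58, 61, 62, 68, 69, 70, 73]:

lo=0, hi=18, mid=9, arr[mid]=54 -> 54 < 62, search right half
lo=10, hi=18, mid=14, arr[mid]=62 -> Found target at index 14!

Binary search finds 62 at index 14 after 2 comparisons. The search repeatedly halves the search space by comparing with the middle element.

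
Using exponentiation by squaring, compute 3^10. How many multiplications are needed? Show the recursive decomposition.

Computing 3^10 by squaring (build up from 3^1; each line after the first costs one multiplication):

3^1 = 3
3^2 = (3^1)^2 = 3^2 = 9
3^4 = (3^2)^2 = 9^2 = 81
3^5 = 3 * 3^4 = 3 * 81 = 243
3^10 = (3^5)^2 = 243^2 = 59049

Result: 59049
Multiplications needed: 4 (4 lines after 3^1)

3^10 = 59049. Using exponentiation by squaring, this requires 4 multiplications. The key idea: if the exponent is even, square the half-power; if odd, multiply by the base once.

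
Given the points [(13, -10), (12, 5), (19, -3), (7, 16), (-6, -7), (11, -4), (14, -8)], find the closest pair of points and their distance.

Computing all pairwise distances among 7 points:

d((13, -10), (12, 5)) = 15.0333
d((13, -10), (19, -3)) = 9.2195
d((13, -10), (7, 16)) = 26.6833
d((13, -10), (-6, -7)) = 19.2354
d((13, -10), (11, -4)) = 6.3246
d((13, -10), (14, -8)) = 2.2361 <-- minimum
d((12, 5), (19, -3)) = 10.6301
d((12, 5), (7, 16)) = 12.083
d((12, 5), (-6, -7)) = 21.6333
d((12, 5), (11, -4)) = 9.0554
d((12, 5), (14, -8)) = 13.1529
d((19, -3), (7, 16)) = 22.4722
d((19, -3), (-6, -7)) = 25.318
d((19, -3), (11, -4)) = 8.0623
d((19, -3), (14, -8)) = 7.0711
d((7, 16), (-6, -7)) = 26.4197
d((7, 16), (11, -4)) = 20.3961
d((7, 16), (14, -8)) = 25.0
d((-6, -7), (11, -4)) = 17.2627
d((-6, -7), (14, -8)) = 20.025
d((11, -4), (14, -8)) = 5.0

Closest pair: (13, -10) and (14, -8) with distance 2.2361

The closest pair is (13, -10) and (14, -8) with Euclidean distance 2.2361. For 7 points, brute-force pairwise comparison is shown above. For large n, the divide-and-conquer algorithm (sort by x, recurse on halves, check the dividing strip) achieves O(n log n).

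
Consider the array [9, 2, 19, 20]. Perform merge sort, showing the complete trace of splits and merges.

Merge sort trace:

Split: [9, 2, 19, 20] -> [9, 2] and [19, 20]
  Split: [9, 2] -> [9] and [2]
  Merge: [9] + [2] -> [2, 9]
  Split: [19, 20] -> [19] and [20]
  Merge: [19] + [20] -> [19, 20]
Merge: [2, 9] + [19, 20] -> [2, 9, 19, 20]

Final sorted array: [2, 9, 19, 20]

The merge sort proceeds by recursively splitting the array and merging sorted halves.
After all merges, the sorted array is [2, 9, 19, 20].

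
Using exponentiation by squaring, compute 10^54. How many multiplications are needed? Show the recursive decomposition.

Computing 10^54 by squaring (build up from 10^1; each line after the first costs one multiplication):

10^1 = 10
10^2 = (10^1)^2 = 10^2 = 100
10^3 = 10 * 10^2 = 10 * 100 = 1000
10^6 = (10^3)^2 = 1000^2 = 1000000
10^12 = (10^6)^2 = 1000000^2 = 1000000000000
10^13 = 10 * 10^12 = 10 * 1000000000000 = 10000000000000
10^26 = (10^13)^2 = 10000000000000^2 = 100000000000000000000000000
10^27 = 10 * 10^26 = 10 * 100000000000000000000000000 = 1000000000000000000000000000
10^54 = (10^27)^2 = 1000000000000000000000000000^2 = 1000000000000000000000000000000000000000000000000000000

Result: 1000000000000000000000000000000000000000000000000000000
Multiplications needed: 8 (8 lines after 10^1)

10^54 = 1000000000000000000000000000000000000000000000000000000. Using exponentiation by squaring, this requires 8 multiplications. The key idea: if the exponent is even, square the half-power; if odd, multiply by the base once.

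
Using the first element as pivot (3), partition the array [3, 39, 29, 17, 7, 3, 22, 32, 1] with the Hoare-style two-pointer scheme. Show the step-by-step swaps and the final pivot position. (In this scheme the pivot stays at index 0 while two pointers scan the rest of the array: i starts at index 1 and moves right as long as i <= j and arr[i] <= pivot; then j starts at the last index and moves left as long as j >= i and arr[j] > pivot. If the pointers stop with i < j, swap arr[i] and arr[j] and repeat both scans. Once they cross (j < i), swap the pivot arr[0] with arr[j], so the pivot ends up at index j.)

Hoare-style two-pointer partition with pivot = 3:

Initial array: [3, 39, 29, 17, 7, 3, 22, 32, 1]

Pointers start at i = 1, j = 8.
i stops at index 1 (arr[1]=39 > 3), j stops at index 8 (arr[8]=1 <= 3): swap arr[1] and arr[8], array becomes [3, 1, 29, 17, 7, 3, 22, 32, 39]
i stops at index 2 (arr[2]=29 > 3), j stops at index 5 (arr[5]=3 <= 3): swap arr[2] and arr[5], array becomes [3, 1, 3, 17, 7, 29, 22, 32, 39]
i ends at 3, j ends at 2: the pointers have crossed (j < i), so scanning stops.

Swap pivot arr[0] with arr[2] to place pivot at position 2: [3, 1, 3, 17, 7, 29, 22, 32, 39]
Pivot position: 2

After partitioning with pivot 3, the array becomes [3, 1, 3, 17, 7, 29, 22, 32, 39]. The pivot is placed at index 2. All elements to the left of the pivot are <= 3, and all elements to the right are > 3.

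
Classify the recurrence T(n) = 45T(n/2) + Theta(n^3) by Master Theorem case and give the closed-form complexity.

Master Theorem for T(n) = 45T(n/2) + O(n^3):

a = 45, b = 2, c = 3
log_b(a) = log_2(45) = 5.4919

Case 1: c = 3 < log_2(45) = 5.4919
T(n) = O(n^(log_2 45))

For T(n) = 45T(n/2) + O(n^3): log_2(45) = 5.4919. This is Case 1 of the Master Theorem (c < log_b(a), work dominated by leaves), giving O(n^(log_2 45)).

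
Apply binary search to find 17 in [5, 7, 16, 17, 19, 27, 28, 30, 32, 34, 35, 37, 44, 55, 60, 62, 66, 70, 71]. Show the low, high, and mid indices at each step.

Binary search for 17 in [5, 7, 16, 17, 19, 27, 28, 30, 32, 34, 35, 37, 44, 55, 60, 62, 66, 70, 71]:

lo=0, hi=18, mid=9, arr[mid]=34 -> 34 > 17, search left half
lo=0, hi=8, mid=4, arr[mid]=19 -> 19 > 17, search left half
lo=0, hi=3, mid=1, arr[mid]=7 -> 7 < 17, search right half
lo=2, hi=3, mid=2, arr[mid]=16 -> 16 < 17, search right half
lo=3, hi=3, mid=3, arr[mid]=17 -> Found target at index 3!

Binary search finds 17 at index 3 after 5 comparisons. The search repeatedly halves the search space by comparing with the middle element.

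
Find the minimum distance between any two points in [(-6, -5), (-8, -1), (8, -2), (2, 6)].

Computing all pairwise distances among 4 points:

d((-6, -5), (-8, -1)) = 4.4721 <-- minimum
d((-6, -5), (8, -2)) = 14.3178
d((-6, -5), (2, 6)) = 13.6015
d((-8, -1), (8, -2)) = 16.0312
d((-8, -1), (2, 6)) = 12.2066
d((8, -2), (2, 6)) = 10.0

Closest pair: (-6, -5) and (-8, -1) with distance 4.4721

The closest pair is (-6, -5) and (-8, -1) with Euclidean distance 4.4721. For 4 points, brute-force pairwise comparison is shown above. For large n, the divide-and-conquer algorithm (sort by x, recurse on halves, check the dividing strip) achieves O(n log n).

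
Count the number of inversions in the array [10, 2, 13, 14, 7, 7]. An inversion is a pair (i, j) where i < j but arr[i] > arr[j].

Finding inversions in [10, 2, 13, 14, 7, 7]:

(0, 1): arr[0]=10 > arr[1]=2
(0, 4): arr[0]=10 > arr[4]=7
(0, 5): arr[0]=10 > arr[5]=7
(2, 4): arr[2]=13 > arr[4]=7
(2, 5): arr[2]=13 > arr[5]=7
(3, 4): arr[3]=14 > arr[4]=7
(3, 5): arr[3]=14 > arr[5]=7

Total inversions: 7

The array has 7 inversion(s): (0,1), (0,4), (0,5), (2,4), (2,5), (3,4), (3,5). Each pair (i,j) satisfies i < j and arr[i] > arr[j].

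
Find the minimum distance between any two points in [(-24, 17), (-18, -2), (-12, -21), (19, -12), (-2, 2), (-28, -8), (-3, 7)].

Computing all pairwise distances among 7 points:

d((-24, 17), (-18, -2)) = 19.9249
d((-24, 17), (-12, -21)) = 39.8497
d((-24, 17), (19, -12)) = 51.8652
d((-24, 17), (-2, 2)) = 26.6271
d((-24, 17), (-28, -8)) = 25.318
d((-24, 17), (-3, 7)) = 23.2594
d((-18, -2), (-12, -21)) = 19.9249
d((-18, -2), (19, -12)) = 38.3275
d((-18, -2), (-2, 2)) = 16.4924
d((-18, -2), (-28, -8)) = 11.6619
d((-18, -2), (-3, 7)) = 17.4929
d((-12, -21), (19, -12)) = 32.28
d((-12, -21), (-2, 2)) = 25.0799
d((-12, -21), (-28, -8)) = 20.6155
d((-12, -21), (-3, 7)) = 29.4109
d((19, -12), (-2, 2)) = 25.2389
d((19, -12), (-28, -8)) = 47.1699
d((19, -12), (-3, 7)) = 29.0689
d((-2, 2), (-28, -8)) = 27.8568
d((-2, 2), (-3, 7)) = 5.099 <-- minimum
d((-28, -8), (-3, 7)) = 29.1548

Closest pair: (-2, 2) and (-3, 7) with distance 5.099

The closest pair is (-2, 2) and (-3, 7) with Euclidean distance 5.099. For 7 points, brute-force pairwise comparison is shown above. For large n, the divide-and-conquer algorithm (sort by x, recurse on halves, check the dividing strip) achieves O(n log n).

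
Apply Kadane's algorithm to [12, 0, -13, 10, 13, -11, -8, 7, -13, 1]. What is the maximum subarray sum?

Using Kadane's algorithm on [12, 0, -13, 10, 13, -11, -8, 7, -13, 1]:

Scanning through the array:
Position 1 (value 0): max_ending_here = 12, max_so_far = 12
Position 2 (value -13): max_ending_here = -1, max_so_far = 12
Position 3 (value 10): max_ending_here = 10, max_so_far = 12
Position 4 (value 13): max_ending_here = 23, max_so_far = 23
Position 5 (value -11): max_ending_here = 12, max_so_far = 23
Position 6 (value -8): max_ending_here = 4, max_so_far = 23
Position 7 (value 7): max_ending_here = 11, max_so_far = 23
Position 8 (value -13): max_ending_here = -2, max_so_far = 23
Position 9 (value 1): max_ending_here = 1, max_so_far = 23

Maximum subarray: [10, 13]
Maximum sum: 23

The maximum subarray is [10, 13] with sum 23. This subarray runs from index 3 to index 4.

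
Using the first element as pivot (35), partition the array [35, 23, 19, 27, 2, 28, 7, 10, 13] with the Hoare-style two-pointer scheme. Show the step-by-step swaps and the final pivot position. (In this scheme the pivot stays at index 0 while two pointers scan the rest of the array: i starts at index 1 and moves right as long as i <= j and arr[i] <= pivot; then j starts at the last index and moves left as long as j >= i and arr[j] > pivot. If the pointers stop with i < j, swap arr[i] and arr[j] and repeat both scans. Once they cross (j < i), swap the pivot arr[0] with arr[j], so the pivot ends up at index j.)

Hoare-style two-pointer partition with pivot = 35:

Initial array: [35, 23, 19, 27, 2, 28, 7, 10, 13]

Pointers start at i = 1, j = 8.
i ends at 9, j ends at 8: the pointers have crossed (j < i), so scanning stops.

Swap pivot arr[0] with arr[8] to place pivot at position 8: [13, 23, 19, 27, 2, 28, 7, 10, 35]
Pivot position: 8

After partitioning with pivot 35, the array becomes [13, 23, 19, 27, 2, 28, 7, 10, 35]. The pivot is placed at index 8. All elements to the left of the pivot are <= 35, and all elements to the right are > 35.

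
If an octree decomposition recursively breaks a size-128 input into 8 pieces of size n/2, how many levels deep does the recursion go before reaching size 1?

For divide and conquer with division factor 2:

Problem sizes at each level:
Level 0: 128
Level 1: 64
Level 2: 32
Level 3: 16
Level 4: 8
Level 5: 4
Level 6: 2
Level 7: 1

The root is level 0 and the size-1 base case is level 7 (the tree spans levels 0 through 7, i.e. 8 levels counting the root), so the depth is the number of divisions: log_2(128) = 7

The recursion tree depth is log_2(128) = 7. At each level, the problem size is divided by 2, so it takes 7 divisions to reduce to a base case of size 1. The algorithm makes 8 recursive calls at each level.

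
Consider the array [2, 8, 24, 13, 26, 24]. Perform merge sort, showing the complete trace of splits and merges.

Merge sort trace:

Split: [2, 8, 24, 13, 26, 24] -> [2, 8, 24] and [13, 26, 24]
  Split: [2, 8, 24] -> [2] and [8, 24]
    Split: [8, 24] -> [8] and [24]
    Merge: [8] + [24] -> [8, 24]
  Merge: [2] + [8, 24] -> [2, 8, 24]
  Split: [13, 26, 24] -> [13] and [26, 24]
    Split: [26, 24] -> [26] and [24]
    Merge: [26] + [24] -> [24, 26]
  Merge: [13] + [24, 26] -> [13, 24, 26]
Merge: [2, 8, 24] + [13, 24, 26] -> [2, 8, 13, 24, 24, 26]

Final sorted array: [2, 8, 13, 24, 24, 26]

The merge sort proceeds by recursively splitting the array and merging sorted halves.
After all merges, the sorted array is [2, 8, 13, 24, 24, 26].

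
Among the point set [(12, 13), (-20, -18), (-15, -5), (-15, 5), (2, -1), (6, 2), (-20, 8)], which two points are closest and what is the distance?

Computing all pairwise distances among 7 points:

d((12, 13), (-20, -18)) = 44.5533
d((12, 13), (-15, -5)) = 32.45
d((12, 13), (-15, 5)) = 28.1603
d((12, 13), (2, -1)) = 17.2047
d((12, 13), (6, 2)) = 12.53
d((12, 13), (-20, 8)) = 32.3883
d((-20, -18), (-15, -5)) = 13.9284
d((-20, -18), (-15, 5)) = 23.5372
d((-20, -18), (2, -1)) = 27.8029
d((-20, -18), (6, 2)) = 32.8024
d((-20, -18), (-20, 8)) = 26.0
d((-15, -5), (-15, 5)) = 10.0
d((-15, -5), (2, -1)) = 17.4642
d((-15, -5), (6, 2)) = 22.1359
d((-15, -5), (-20, 8)) = 13.9284
d((-15, 5), (2, -1)) = 18.0278
d((-15, 5), (6, 2)) = 21.2132
d((-15, 5), (-20, 8)) = 5.831
d((2, -1), (6, 2)) = 5.0 <-- minimum
d((2, -1), (-20, 8)) = 23.7697
d((6, 2), (-20, 8)) = 26.6833

Closest pair: (2, -1) and (6, 2) with distance 5.0

The closest pair is (2, -1) and (6, 2) with Euclidean distance 5.0. For 7 points, brute-force pairwise comparison is shown above. For large n, the divide-and-conquer algorithm (sort by x, recurse on halves, check the dividing strip) achieves O(n log n).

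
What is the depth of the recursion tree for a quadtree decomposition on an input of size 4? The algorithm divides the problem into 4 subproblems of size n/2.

For divide and conquer with division factor 2:

Problem sizes at each level:
Level 0: 4
Level 1: 2
Level 2: 1

The root is level 0 and the size-1 base case is level 2 (the tree spans levels 0 through 2, i.e. 3 levels counting the root), so the depth is the number of divisions: log_2(4) = 2

The recursion tree depth is log_2(4) = 2. At each level, the problem size is divided by 2, so it takes 2 divisions to reduce to a base case of size 1. The algorithm makes 4 recursive calls at each level.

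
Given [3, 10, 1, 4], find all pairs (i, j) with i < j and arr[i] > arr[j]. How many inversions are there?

Finding inversions in [3, 10, 1, 4]:

(0, 2): arr[0]=3 > arr[2]=1
(1, 2): arr[1]=10 > arr[2]=1
(1, 3): arr[1]=10 > arr[3]=4

Total inversions: 3

The array has 3 inversion(s): (0,2), (1,2), (1,3). Each pair (i,j) satisfies i < j and arr[i] > arr[j].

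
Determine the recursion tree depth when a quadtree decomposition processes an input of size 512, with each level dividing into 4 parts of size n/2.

For divide and conquer with division factor 2:

Problem sizes at each level:
Level 0: 512
Level 1: 256
Level 2: 128
Level 3: 64
Level 4: 32
Level 5: 16
Level 6: 8
Level 7: 4
Level 8: 2
Level 9: 1

The root is level 0 and the size-1 base case is level 9 (the tree spans levels 0 through 9, i.e. 10 levels counting the root), so the depth is the number of divisions: log_2(512) = 9

The recursion tree depth is log_2(512) = 9. At each level, the problem size is divided by 2, so it takes 9 divisions to reduce to a base case of size 1. The algorithm makes 4 recursive calls at each level.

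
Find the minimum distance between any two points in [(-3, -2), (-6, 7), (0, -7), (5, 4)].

Computing all pairwise distances among 4 points:

d((-3, -2), (-6, 7)) = 9.4868
d((-3, -2), (0, -7)) = 5.831 <-- minimum
d((-3, -2), (5, 4)) = 10.0
d((-6, 7), (0, -7)) = 15.2315
d((-6, 7), (5, 4)) = 11.4018
d((0, -7), (5, 4)) = 12.083

Closest pair: (-3, -2) and (0, -7) with distance 5.831

The closest pair is (-3, -2) and (0, -7) with Euclidean distance 5.831. For 4 points, brute-force pairwise comparison is shown above. For large n, the divide-and-conquer algorithm (sort by x, recurse on halves, check the dividing strip) achieves O(n log n).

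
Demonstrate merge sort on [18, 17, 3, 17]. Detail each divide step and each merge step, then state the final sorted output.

Merge sort trace:

Split: [18, 17, 3, 17] -> [18, 17] and [3, 17]
  Split: [18, 17] -> [18] and [17]
  Merge: [18] + [17] -> [17, 18]
  Split: [3, 17] -> [3] and [17]
  Merge: [3] + [17] -> [3, 17]
Merge: [17, 18] + [3, 17] -> [3, 17, 17, 18]

Final sorted array: [3, 17, 17, 18]

The merge sort proceeds by recursively splitting the array and merging sorted halves.
After all merges, the sorted array is [3, 17, 17, 18].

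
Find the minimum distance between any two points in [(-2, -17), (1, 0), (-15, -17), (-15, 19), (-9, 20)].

Computing all pairwise distances among 5 points:

d((-2, -17), (1, 0)) = 17.2627
d((-2, -17), (-15, -17)) = 13.0
d((-2, -17), (-15, 19)) = 38.2753
d((-2, -17), (-9, 20)) = 37.6563
d((1, 0), (-15, -17)) = 23.3452
d((1, 0), (-15, 19)) = 24.8395
d((1, 0), (-9, 20)) = 22.3607
d((-15, -17), (-15, 19)) = 36.0
d((-15, -17), (-9, 20)) = 37.4833
d((-15, 19), (-9, 20)) = 6.0828 <-- minimum

Closest pair: (-15, 19) and (-9, 20) with distance 6.0828

The closest pair is (-15, 19) and (-9, 20) with Euclidean distance 6.0828. For 5 points, brute-force pairwise comparison is shown above. For large n, the divide-and-conquer algorithm (sort by x, recurse on halves, check the dividing strip) achieves O(n log n).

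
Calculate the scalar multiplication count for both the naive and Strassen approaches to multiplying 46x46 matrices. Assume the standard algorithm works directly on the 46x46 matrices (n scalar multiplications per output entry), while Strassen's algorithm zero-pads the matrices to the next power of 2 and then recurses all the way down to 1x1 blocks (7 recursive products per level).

Matrix multiplication for 46x46 matrices:

Strassen's algorithm requires power-of-2 dimensions. Pad 46x46 to 64x64 (next power of 2).

Standard algorithm: 46^3 = 97336 multiplications
Strassen's algorithm: 7^(log2(64)) = 7^6 = 117649 multiplications
Difference: 97336 - 117649 = -20313 (Strassen uses MORE here due to padding overhead — for small or just-over-power-of-2 n, padding can outweigh the per-level savings)

Standard: 97336 multiplications (46^3). Strassen: 117649 multiplications (7^6, after padding to 64x64). Strassen reduces 8 recursive multiplications to 7 at each level.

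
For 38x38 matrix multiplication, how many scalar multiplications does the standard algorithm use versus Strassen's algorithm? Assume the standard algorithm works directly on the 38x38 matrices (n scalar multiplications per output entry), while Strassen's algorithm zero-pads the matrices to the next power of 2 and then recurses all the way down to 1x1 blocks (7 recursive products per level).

Matrix multiplication for 38x38 matrices:

Strassen's algorithm requires power-of-2 dimensions. Pad 38x38 to 64x64 (next power of 2).

Standard algorithm: 38^3 = 54872 multiplications
Strassen's algorithm: 7^(log2(64)) = 7^6 = 117649 multiplications
Difference: 54872 - 117649 = -62777 (Strassen uses MORE here due to padding overhead — for small or just-over-power-of-2 n, padding can outweigh the per-level savings)

Standard: 54872 multiplications (38^3). Strassen: 117649 multiplications (7^6, after padding to 64x64). Strassen reduces 8 recursive multiplications to 7 at each level.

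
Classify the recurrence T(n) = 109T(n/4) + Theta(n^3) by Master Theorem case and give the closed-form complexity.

Master Theorem for T(n) = 109T(n/4) + O(n^3):

a = 109, b = 4, c = 3
log_b(a) = log_4(109) = 3.3841

Case 1: c = 3 < log_4(109) = 3.3841
T(n) = O(n^(log_4 109))

For T(n) = 109T(n/4) + O(n^3): log_4(109) = 3.3841. This is Case 1 of the Master Theorem (c < log_b(a), work dominated by leaves), giving O(n^(log_4 109)).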